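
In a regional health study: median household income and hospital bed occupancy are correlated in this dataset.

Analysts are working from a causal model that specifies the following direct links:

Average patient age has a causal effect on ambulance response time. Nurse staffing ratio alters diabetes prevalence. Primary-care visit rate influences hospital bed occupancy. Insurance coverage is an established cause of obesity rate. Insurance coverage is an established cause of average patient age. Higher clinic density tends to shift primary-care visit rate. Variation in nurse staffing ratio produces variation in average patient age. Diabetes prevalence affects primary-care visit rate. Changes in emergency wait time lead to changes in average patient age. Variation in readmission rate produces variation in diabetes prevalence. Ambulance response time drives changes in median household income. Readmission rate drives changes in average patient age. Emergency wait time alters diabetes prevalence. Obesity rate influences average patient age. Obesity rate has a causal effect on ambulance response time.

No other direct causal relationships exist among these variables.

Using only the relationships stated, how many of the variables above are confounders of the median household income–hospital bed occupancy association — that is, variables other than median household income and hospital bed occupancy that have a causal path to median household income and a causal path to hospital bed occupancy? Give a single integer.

3

The common causes are: emergency wait time (to median household income via emergency wait time → average patient age → ambulance response time → median household income; to hospital bed occupancy via emergency wait time → diabetes prevalence → primary-care visit rate → hospital bed occupancy); nurse staffing ratio (to median household income via nurse staffing ratio → average patient age → ambulance response time → median household income; to hospital bed occupancy via nurse staffing ratio → diabetes prevalence → primary-care visit rate → hospital bed occupancy); readmission rate (to median household income via readmission rate → average patient age → ambulance response time → median household income; to hospital bed occupancy via readmission rate → diabetes prevalence → primary-care visit rate → hospital bed occupancy).
Every other variable lacks a causal path to at least one of median household income and hospital bed occupancy.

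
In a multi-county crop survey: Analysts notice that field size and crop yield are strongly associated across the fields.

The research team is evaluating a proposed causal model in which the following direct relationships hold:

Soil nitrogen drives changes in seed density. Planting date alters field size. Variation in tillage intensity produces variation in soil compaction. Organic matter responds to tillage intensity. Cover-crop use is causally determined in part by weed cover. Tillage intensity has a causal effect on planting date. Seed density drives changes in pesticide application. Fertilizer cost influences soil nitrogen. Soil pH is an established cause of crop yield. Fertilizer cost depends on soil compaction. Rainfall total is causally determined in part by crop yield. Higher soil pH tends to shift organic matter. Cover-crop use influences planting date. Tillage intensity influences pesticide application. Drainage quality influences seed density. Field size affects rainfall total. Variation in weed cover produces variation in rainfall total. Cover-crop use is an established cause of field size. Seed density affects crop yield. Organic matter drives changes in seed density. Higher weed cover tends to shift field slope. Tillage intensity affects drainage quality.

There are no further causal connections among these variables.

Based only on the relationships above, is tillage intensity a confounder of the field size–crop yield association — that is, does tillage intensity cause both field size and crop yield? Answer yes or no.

Tillage intensity has a causal path to field size (tillage intensity → planting date → field size) and to crop yield (tillage intensity → organic matter → seed density → crop yield), so it is a common cause of both — a confounder.

yes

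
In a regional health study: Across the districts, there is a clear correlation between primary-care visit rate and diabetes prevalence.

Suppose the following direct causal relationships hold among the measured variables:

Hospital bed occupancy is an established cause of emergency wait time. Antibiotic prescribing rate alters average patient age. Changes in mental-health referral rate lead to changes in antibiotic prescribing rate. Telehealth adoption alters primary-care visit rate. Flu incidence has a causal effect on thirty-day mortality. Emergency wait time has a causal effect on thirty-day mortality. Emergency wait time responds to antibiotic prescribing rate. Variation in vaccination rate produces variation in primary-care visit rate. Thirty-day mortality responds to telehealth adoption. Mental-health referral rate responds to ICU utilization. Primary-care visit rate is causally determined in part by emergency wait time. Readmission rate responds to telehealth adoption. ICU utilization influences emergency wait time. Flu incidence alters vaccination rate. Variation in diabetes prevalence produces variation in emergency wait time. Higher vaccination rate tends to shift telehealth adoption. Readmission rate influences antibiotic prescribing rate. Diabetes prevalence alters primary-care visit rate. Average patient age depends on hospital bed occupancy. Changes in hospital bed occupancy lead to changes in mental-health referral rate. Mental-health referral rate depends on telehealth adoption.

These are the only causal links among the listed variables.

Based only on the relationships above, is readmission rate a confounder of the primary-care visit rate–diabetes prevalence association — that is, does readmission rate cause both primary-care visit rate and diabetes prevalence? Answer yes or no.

Readmission rate has no stated causal path to diabetes prevalence. A confounder must cause both variables, so readmission rate does not qualify.

no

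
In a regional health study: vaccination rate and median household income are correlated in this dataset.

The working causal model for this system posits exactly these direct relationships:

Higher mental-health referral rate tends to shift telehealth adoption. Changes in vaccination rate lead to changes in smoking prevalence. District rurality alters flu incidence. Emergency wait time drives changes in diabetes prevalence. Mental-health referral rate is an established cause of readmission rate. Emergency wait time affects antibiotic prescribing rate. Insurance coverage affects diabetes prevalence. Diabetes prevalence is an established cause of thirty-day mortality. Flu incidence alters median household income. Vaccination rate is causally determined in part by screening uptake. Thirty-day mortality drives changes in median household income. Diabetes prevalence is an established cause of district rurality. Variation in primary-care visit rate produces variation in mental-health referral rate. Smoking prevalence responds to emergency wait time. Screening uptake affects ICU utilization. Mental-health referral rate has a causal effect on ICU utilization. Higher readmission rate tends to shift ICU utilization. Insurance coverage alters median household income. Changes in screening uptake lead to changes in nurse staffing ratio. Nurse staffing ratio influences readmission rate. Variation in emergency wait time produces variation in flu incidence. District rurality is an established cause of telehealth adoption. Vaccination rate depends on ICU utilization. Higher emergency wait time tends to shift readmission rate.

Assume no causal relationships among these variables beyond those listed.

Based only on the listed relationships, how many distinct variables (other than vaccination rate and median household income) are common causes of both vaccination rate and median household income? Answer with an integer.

The common causes are: emergency wait time (to vaccination rate via emergency wait time → readmission rate → ICU utilization → vaccination rate; to median household income via emergency wait time → flu incidence → median household income).
Every other variable lacks a causal path to at least one of vaccination rate and median household income.

1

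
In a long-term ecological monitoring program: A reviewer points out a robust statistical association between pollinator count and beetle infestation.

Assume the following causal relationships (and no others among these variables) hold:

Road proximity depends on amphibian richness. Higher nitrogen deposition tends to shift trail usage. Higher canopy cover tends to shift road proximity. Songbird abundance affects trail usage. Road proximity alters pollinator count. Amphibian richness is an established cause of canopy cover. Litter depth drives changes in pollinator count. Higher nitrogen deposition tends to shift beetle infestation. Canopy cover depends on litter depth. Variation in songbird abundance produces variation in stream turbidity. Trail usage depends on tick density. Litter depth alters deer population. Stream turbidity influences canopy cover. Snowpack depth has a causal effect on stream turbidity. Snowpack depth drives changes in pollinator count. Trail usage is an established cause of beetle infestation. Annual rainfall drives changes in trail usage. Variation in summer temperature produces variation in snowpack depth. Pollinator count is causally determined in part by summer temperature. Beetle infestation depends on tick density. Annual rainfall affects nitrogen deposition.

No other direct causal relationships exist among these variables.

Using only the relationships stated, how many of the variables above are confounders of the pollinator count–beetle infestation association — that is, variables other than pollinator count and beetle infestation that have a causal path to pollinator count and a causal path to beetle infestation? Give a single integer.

1

The common causes are: songbird abundance (to pollinator count via songbird abundance → stream turbidity → canopy cover → road proximity → pollinator count; to beetle infestation via songbird abundance → trail usage → beetle infestation).
Every other variable lacks a causal path to at least one of pollinator count and beetle infestation.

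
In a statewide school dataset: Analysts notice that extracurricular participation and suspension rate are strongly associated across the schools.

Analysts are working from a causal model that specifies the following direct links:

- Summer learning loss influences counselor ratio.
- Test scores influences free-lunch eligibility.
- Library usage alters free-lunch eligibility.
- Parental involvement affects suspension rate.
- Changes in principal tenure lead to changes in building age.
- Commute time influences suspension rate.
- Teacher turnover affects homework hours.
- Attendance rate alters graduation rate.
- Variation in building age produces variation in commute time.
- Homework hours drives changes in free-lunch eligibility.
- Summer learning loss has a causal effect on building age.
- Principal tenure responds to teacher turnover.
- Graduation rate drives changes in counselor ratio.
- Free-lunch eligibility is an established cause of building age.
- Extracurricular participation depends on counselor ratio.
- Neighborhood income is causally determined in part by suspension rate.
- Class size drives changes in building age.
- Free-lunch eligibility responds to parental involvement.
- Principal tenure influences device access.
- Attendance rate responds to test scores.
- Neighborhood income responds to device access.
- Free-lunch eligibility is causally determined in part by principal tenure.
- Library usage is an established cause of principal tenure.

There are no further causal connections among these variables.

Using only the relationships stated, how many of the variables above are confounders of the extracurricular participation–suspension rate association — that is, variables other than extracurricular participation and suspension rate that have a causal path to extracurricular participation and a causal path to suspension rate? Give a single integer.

The common causes are: summer learning loss (to extracurricular participation via summer learning loss → counselor ratio → extracurricular participation; to suspension rate via summer learning loss → building age → commute time → suspension rate); test scores (to extracurricular participation via test scores → attendance rate → graduation rate → counselor ratio → extracurricular participation; to suspension rate via test scores → free-lunch eligibility → building age → commute time → suspension rate).
Every other variable lacks a causal path to at least one of extracurricular participation and suspension rate.

2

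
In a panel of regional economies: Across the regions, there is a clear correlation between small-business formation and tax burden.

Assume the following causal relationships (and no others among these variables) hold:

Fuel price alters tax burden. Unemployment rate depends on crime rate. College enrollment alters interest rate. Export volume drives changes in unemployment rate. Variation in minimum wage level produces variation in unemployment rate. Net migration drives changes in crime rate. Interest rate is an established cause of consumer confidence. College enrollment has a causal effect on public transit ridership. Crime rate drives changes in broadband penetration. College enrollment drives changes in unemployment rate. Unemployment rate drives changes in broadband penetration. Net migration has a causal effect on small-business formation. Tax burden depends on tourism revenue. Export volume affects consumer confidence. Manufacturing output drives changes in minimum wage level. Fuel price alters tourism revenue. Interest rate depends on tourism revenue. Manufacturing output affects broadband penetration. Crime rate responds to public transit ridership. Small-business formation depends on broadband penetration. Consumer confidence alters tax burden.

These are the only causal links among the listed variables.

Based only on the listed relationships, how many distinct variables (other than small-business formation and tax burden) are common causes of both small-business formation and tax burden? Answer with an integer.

The common causes are: college enrollment (to small-business formation via college enrollment → unemployment rate → broadband penetration → small-business formation; to tax burden via college enrollment → interest rate → consumer confidence → tax burden); export volume (to small-business formation via export volume → unemployment rate → broadband penetration → small-business formation; to tax burden via export volume → consumer confidence → tax burden).
Every other variable lacks a causal path to at least one of small-business formation and tax burden.

2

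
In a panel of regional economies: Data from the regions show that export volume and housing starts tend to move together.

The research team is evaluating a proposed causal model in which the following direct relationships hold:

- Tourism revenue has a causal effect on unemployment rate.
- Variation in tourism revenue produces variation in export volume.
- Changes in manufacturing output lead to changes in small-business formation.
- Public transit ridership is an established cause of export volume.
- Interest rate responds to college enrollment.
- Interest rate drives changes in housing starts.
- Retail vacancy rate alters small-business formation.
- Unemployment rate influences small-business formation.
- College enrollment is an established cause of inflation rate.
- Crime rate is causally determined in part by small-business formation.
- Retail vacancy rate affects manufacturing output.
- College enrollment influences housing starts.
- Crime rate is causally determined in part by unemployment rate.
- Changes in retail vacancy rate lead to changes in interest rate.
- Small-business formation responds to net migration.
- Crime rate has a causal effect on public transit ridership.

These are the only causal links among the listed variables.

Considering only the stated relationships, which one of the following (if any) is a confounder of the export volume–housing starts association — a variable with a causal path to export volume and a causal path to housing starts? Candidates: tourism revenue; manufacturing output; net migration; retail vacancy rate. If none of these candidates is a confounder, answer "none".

Retail vacancy rate causes export volume (retail vacancy rate → small-business formation → crime rate → public transit ridership → export volume) and also causes housing starts (retail vacancy rate → interest rate → housing starts); it is a common cause of both.
Each of the other candidates lacks a causal path to at least one of export volume and housing starts, so they do not confound the relationship.

retail vacancy rate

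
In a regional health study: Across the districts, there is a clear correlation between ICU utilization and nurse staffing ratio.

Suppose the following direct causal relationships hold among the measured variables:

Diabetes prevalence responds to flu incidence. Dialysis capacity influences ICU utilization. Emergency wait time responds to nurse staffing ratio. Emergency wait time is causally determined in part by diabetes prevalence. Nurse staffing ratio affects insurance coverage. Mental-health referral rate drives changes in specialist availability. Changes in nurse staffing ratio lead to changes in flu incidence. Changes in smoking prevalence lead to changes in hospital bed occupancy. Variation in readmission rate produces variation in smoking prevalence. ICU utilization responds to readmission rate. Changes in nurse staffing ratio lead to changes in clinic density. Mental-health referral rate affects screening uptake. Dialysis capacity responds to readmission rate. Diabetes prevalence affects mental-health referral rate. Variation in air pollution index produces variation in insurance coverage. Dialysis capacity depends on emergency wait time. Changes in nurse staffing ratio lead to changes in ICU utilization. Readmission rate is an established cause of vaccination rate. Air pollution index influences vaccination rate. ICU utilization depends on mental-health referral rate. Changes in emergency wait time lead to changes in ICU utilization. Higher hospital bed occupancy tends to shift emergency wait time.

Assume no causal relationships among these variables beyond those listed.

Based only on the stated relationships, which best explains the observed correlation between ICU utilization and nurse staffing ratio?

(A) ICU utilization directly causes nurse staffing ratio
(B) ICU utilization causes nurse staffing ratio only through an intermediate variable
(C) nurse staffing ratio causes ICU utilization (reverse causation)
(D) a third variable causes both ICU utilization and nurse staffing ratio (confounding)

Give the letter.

C

The stated link runs nurse staffing ratio → ICU utilization; ICU utilization has no causal path to nurse staffing ratio. No variable causes both, so confounding is ruled out. The correlation reflects reverse causation.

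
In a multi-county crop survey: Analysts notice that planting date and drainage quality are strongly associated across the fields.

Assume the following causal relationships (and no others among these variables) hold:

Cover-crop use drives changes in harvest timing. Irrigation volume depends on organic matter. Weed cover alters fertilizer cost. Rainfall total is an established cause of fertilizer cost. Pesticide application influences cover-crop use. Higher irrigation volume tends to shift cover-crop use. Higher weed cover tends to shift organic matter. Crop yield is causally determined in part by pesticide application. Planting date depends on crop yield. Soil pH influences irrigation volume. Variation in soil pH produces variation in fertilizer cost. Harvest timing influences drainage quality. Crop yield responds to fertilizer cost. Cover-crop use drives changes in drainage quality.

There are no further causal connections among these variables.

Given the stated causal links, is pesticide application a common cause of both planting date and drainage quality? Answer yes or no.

yes

Pesticide application has a causal path to planting date (pesticide application → crop yield → planting date) and to drainage quality (pesticide application → cover-crop use → drainage quality), so it is a common cause of both — a confounder.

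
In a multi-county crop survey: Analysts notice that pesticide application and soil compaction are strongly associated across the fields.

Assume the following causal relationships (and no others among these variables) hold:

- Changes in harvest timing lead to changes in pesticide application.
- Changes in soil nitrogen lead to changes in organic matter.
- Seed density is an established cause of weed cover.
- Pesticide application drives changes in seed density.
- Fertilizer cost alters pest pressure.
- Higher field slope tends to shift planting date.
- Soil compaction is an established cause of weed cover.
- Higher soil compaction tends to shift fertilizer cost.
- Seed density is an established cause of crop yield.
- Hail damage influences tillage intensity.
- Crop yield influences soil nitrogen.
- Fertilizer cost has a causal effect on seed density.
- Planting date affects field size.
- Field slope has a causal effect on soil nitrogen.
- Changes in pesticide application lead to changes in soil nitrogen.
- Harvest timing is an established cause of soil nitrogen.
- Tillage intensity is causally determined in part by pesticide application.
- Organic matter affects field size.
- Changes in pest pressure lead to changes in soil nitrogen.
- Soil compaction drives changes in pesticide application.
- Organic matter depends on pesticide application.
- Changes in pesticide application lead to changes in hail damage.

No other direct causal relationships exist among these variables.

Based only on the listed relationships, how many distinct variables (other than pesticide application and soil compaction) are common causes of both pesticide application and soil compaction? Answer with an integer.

No listed variable has a causal path to both pesticide application and soil compaction, so there are no common causes.

0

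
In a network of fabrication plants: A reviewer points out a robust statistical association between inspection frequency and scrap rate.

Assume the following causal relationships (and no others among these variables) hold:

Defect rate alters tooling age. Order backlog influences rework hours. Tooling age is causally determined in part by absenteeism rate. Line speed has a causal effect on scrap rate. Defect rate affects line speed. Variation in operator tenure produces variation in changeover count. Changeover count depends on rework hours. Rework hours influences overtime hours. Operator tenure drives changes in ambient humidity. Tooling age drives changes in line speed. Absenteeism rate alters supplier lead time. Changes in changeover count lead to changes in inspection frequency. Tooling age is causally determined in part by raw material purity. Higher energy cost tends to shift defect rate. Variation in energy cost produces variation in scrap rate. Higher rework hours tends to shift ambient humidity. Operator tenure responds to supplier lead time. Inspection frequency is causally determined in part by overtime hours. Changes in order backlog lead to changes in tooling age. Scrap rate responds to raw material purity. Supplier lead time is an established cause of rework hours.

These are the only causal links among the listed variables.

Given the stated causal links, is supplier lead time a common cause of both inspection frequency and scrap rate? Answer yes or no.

no

Supplier lead time has no stated causal path to scrap rate. A confounder must cause both variables, so supplier lead time does not qualify.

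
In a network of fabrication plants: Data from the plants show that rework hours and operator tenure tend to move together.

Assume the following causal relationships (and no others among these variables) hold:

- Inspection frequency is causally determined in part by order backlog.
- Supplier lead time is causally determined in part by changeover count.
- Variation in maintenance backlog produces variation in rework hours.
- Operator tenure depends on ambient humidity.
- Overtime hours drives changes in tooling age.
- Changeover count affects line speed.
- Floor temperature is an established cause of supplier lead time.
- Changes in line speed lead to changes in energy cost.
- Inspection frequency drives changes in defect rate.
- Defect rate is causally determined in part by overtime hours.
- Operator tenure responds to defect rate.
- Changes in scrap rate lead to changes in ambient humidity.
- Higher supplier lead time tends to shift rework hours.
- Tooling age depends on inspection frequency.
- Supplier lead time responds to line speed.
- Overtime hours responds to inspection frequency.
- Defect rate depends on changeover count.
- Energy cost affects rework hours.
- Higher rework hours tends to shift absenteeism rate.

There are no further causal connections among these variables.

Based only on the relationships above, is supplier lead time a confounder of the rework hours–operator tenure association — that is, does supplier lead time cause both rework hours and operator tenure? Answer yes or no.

Supplier lead time has no stated causal path to operator tenure. A confounder must cause both variables, so supplier lead time does not qualify.

no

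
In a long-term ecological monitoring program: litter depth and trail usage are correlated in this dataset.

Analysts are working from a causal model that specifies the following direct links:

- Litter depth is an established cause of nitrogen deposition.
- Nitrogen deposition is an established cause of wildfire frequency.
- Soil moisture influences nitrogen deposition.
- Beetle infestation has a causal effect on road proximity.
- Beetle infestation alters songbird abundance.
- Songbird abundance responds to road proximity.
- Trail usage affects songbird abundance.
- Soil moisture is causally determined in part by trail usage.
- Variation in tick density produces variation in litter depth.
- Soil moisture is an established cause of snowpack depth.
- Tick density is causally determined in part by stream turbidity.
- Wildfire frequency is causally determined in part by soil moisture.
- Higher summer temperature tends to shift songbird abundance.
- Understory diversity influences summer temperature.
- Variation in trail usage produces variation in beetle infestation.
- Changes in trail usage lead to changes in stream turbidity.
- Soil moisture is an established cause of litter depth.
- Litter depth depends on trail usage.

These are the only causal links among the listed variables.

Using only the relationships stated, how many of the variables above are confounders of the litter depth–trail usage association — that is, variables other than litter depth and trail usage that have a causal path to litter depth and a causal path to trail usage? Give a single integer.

0

No listed variable has a causal path to both litter depth and trail usage, so there are no common causes.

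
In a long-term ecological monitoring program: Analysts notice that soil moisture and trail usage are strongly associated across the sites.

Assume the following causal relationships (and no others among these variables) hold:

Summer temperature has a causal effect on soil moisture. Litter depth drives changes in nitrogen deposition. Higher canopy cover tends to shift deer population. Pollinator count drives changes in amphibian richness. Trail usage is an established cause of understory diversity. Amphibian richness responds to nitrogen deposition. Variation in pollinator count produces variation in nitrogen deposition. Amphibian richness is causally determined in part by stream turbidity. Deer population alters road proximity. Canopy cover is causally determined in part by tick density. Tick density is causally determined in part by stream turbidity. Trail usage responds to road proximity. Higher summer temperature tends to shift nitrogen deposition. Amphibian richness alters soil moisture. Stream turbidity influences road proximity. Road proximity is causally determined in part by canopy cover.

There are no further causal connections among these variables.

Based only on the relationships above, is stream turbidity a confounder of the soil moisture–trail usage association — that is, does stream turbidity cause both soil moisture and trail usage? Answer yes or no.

yes

Stream turbidity has a causal path to soil moisture (stream turbidity → amphibian richness → soil moisture) and to trail usage (stream turbidity → road proximity → trail usage), so it is a common cause of both — a confounder.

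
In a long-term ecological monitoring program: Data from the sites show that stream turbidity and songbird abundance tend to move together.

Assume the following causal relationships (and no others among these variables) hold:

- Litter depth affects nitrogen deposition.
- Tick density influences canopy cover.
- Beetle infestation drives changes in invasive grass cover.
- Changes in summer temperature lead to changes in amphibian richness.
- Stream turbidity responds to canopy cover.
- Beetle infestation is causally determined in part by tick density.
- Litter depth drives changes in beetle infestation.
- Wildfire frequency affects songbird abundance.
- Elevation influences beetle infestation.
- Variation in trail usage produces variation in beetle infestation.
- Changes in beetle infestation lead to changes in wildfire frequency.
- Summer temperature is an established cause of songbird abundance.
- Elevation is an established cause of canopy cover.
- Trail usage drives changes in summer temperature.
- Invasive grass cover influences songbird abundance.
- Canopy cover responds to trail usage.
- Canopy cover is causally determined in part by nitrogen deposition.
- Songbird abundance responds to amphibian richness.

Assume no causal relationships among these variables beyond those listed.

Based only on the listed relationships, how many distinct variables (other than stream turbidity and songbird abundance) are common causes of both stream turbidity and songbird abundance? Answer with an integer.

The common causes are: elevation (to stream turbidity via elevation → canopy cover → stream turbidity; to songbird abundance via elevation → beetle infestation → wildfire frequency → songbird abundance); litter depth (to stream turbidity via litter depth → nitrogen deposition → canopy cover → stream turbidity; to songbird abundance via litter depth → beetle infestation → wildfire frequency → songbird abundance); tick density (to stream turbidity via tick density → canopy cover → stream turbidity; to songbird abundance via tick density → beetle infestation → wildfire frequency → songbird abundance); trail usage (to stream turbidity via trail usage → canopy cover → stream turbidity; to songbird abundance via trail usage → summer temperature → songbird abundance).
Every other variable lacks a causal path to at least one of stream turbidity and songbird abundance.

4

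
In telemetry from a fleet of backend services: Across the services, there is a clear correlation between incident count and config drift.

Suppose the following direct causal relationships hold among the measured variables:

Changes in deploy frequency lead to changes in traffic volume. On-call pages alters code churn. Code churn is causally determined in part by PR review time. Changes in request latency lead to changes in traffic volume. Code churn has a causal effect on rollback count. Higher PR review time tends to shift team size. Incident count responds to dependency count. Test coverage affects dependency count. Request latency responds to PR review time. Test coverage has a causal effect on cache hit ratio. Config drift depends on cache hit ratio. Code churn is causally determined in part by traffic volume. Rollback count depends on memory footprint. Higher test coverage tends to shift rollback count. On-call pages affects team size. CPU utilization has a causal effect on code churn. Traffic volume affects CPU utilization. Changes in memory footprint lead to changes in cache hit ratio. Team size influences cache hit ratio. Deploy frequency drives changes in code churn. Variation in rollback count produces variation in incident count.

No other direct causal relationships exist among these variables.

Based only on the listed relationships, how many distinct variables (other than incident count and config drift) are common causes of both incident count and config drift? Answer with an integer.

4

The common causes are: PR review time (to incident count via PR review time → code churn → rollback count → incident count; to config drift via PR review time → team size → cache hit ratio → config drift); memory footprint (to incident count via memory footprint → rollback count → incident count; to config drift via memory footprint → cache hit ratio → config drift); on-call pages (to incident count via on-call pages → code churn → rollback count → incident count; to config drift via on-call pages → team size → cache hit ratio → config drift); test coverage (to incident count via test coverage → dependency count → incident count; to config drift via test coverage → cache hit ratio → config drift).
Every other variable lacks a causal path to at least one of incident count and config drift.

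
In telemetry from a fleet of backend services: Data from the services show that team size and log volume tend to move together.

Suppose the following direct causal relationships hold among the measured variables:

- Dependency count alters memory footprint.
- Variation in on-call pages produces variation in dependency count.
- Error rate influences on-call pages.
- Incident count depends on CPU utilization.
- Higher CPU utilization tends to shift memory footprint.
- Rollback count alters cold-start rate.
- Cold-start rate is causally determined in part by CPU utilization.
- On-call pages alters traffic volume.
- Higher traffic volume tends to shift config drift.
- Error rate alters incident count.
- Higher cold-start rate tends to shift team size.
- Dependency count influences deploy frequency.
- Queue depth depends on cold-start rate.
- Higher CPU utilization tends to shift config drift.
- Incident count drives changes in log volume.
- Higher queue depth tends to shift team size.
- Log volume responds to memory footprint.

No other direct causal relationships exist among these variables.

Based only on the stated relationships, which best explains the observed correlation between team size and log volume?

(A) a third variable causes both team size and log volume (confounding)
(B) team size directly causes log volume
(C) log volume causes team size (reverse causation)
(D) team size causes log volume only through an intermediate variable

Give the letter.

A

CPU utilization causes team size (CPU utilization → cold-start rate → team size) and log volume (CPU utilization → incident count → log volume) — a common cause creating the correlation.
There is no stated path from team size to log volume or from log volume to team size, so neither direct nor reverse causation applies.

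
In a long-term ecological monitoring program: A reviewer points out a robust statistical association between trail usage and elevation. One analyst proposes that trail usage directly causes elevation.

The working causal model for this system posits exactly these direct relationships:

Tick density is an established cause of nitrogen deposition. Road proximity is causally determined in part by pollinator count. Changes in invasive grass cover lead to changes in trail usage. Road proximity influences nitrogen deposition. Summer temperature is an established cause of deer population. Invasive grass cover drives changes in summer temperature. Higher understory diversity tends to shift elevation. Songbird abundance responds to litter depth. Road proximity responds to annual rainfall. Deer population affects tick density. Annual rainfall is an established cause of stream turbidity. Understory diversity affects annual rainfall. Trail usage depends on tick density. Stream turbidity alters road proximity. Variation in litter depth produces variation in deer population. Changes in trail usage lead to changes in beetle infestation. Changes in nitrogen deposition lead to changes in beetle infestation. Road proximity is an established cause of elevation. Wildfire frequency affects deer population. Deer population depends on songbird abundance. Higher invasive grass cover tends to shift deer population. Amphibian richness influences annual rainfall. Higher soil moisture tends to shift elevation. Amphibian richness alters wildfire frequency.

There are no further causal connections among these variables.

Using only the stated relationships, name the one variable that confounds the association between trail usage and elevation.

amphibian richness

Amphibian richness has a causal path to trail usage (amphibian richness → wildfire frequency → deer population → tick density → trail usage) and a separate causal path to elevation (amphibian richness → annual rainfall → road proximity → elevation), so it is a common cause of both.
No stated relationship gives trail usage a causal route to elevation, so the correlation is explained by the shared upstream cause rather than a direct effect.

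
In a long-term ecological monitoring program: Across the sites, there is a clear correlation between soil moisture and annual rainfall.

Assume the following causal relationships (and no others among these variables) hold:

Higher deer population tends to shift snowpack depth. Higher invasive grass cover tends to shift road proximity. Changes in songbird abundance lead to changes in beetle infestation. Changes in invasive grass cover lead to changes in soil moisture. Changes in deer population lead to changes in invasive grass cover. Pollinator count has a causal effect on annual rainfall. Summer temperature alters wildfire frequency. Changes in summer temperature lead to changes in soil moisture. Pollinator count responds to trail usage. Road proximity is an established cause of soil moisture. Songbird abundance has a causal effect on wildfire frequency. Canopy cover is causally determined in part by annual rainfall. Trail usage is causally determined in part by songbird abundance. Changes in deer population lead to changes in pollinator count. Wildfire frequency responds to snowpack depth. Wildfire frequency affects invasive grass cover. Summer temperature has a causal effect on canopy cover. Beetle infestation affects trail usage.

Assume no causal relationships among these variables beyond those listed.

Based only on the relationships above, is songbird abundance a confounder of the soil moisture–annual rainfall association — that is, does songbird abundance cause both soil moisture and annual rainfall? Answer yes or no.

yes

Songbird abundance has a causal path to soil moisture (songbird abundance → wildfire frequency → invasive grass cover → soil moisture) and to annual rainfall (songbird abundance → trail usage → pollinator count → annual rainfall), so it is a common cause of both — a confounder.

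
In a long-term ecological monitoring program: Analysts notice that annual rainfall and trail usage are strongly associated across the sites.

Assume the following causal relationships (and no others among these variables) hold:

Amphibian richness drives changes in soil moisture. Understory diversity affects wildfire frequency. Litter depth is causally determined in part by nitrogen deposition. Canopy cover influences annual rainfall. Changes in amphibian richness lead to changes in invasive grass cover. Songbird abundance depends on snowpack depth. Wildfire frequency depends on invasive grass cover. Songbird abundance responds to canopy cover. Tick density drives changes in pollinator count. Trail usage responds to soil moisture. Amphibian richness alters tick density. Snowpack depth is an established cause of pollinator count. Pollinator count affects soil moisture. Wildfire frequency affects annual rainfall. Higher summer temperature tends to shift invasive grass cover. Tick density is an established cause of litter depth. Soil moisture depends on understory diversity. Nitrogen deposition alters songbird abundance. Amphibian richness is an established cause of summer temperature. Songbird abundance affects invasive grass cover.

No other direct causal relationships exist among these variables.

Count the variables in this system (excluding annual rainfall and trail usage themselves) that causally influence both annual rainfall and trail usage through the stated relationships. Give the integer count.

The common causes are: amphibian richness (to annual rainfall via amphibian richness → invasive grass cover → wildfire frequency → annual rainfall; to trail usage via amphibian richness → soil moisture → trail usage); snowpack depth (to annual rainfall via snowpack depth → songbird abundance → invasive grass cover → wildfire frequency → annual rainfall; to trail usage via snowpack depth → pollinator count → soil moisture → trail usage); understory diversity (to annual rainfall via understory diversity → wildfire frequency → annual rainfall; to trail usage via understory diversity → soil moisture → trail usage).
Every other variable lacks a causal path to at least one of annual rainfall and trail usage.

3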